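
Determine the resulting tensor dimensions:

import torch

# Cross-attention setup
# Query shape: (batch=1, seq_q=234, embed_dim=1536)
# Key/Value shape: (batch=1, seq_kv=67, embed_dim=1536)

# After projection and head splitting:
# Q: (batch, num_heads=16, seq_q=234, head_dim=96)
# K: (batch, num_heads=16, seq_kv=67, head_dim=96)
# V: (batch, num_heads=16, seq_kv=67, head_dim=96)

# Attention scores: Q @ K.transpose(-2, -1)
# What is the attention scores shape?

Input shape: (1, 234, 1536)
Output shape: (1, 16, 234, 67)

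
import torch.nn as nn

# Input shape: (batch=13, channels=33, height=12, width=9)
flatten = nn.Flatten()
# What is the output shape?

Input shape: (13, 33, 12, 9)
Output shape: (13, 3564)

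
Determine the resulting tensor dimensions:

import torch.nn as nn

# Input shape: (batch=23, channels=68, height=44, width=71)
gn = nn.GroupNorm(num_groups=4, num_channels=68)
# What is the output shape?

Input shape: (23, 68, 44, 71)
Output shape: (23, 68, 44, 71)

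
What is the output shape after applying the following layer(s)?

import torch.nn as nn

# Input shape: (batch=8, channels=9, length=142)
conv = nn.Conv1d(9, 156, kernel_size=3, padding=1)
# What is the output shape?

Input shape: (8, 9, 142)
Output shape: (8, 156, 142)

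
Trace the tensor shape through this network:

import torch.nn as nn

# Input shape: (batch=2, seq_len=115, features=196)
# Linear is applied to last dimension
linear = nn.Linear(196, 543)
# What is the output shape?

Input shape: (2, 115, 196)
Output shape: (2, 115, 543)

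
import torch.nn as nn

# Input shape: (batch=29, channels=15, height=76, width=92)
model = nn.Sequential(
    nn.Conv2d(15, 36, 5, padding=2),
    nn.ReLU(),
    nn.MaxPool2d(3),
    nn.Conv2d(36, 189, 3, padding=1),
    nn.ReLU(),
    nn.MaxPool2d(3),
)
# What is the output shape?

Input shape: (29, 15, 76, 92)
  -> after first Conv2d: (29, 36, 76, 92)
  -> after first MaxPool2d: (29, 36, 25, 30)
  -> after second Conv2d: (29, 189, 25, 30)
Output shape: (29, 189, 8, 10)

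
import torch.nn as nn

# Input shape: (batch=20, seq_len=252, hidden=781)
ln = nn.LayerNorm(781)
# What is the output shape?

Input shape: (20, 252, 781)
Output shape: (20, 252, 781)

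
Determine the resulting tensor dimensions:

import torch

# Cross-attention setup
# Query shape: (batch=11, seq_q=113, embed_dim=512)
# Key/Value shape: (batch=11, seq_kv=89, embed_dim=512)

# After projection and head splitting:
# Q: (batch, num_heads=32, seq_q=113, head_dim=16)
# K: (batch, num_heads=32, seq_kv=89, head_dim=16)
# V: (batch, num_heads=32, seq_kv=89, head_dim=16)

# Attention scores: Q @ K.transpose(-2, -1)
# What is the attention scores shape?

Input shape: (11, 113, 512)
Output shape: (11, 32, 113, 89)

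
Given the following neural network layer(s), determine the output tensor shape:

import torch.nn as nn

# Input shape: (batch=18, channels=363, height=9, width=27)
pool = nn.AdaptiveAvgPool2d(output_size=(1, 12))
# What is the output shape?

Input shape: (18, 363, 9, 27)
Output shape: (18, 363, 1, 12)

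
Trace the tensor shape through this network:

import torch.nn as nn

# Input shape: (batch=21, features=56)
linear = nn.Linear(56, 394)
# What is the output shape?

Input shape: (21, 56)
Output shape: (21, 394)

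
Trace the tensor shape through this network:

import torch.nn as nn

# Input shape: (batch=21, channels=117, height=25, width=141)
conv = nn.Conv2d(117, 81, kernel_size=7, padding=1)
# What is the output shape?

Input shape: (21, 117, 25, 141)
Output shape: (21, 81, 21, 137)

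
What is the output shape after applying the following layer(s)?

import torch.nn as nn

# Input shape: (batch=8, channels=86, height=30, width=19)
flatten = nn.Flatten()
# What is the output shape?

Input shape: (8, 86, 30, 19)
Output shape: (8, 49020)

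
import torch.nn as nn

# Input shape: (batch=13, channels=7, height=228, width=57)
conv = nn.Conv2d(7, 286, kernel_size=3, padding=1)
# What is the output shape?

Input shape: (13, 7, 228, 57)
Output shape: (13, 286, 228, 57)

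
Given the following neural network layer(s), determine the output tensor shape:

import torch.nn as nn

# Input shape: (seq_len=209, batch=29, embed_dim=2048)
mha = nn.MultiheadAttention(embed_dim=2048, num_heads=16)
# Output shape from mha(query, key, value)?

Input shape: (209, 29, 2048)
Output shape: (209, 29, 2048)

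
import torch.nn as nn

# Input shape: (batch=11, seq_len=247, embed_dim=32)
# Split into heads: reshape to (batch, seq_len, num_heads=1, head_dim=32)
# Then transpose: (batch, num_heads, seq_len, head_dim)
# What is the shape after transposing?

Input shape: (11, 247, 32)
  -> after reshape: (11, 247, 1, 32)
Output shape: (11, 1, 247, 32)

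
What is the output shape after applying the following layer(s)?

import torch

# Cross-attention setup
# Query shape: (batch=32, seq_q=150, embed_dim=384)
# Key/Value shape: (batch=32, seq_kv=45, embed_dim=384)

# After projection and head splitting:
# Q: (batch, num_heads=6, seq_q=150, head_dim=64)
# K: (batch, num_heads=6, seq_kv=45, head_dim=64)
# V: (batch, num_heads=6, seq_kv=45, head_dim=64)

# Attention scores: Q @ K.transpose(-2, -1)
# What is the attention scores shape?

Input shape: (32, 150, 384)
Output shape: (32, 6, 150, 45)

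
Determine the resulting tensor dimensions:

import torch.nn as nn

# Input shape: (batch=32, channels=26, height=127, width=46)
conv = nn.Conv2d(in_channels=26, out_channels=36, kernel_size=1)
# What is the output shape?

Input shape: (32, 26, 127, 46)
Output shape: (32, 36, 127, 46)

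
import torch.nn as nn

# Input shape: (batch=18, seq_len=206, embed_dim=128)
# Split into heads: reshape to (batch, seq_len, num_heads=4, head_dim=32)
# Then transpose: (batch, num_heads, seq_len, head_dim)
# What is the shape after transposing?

Input shape: (18, 206, 128)
  -> after reshape: (18, 206, 4, 32)
Output shape: (18, 4, 206, 32)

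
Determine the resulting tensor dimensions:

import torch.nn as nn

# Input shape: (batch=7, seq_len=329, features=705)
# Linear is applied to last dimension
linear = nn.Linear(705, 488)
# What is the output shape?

Input shape: (7, 329, 705)
Output shape: (7, 329, 488)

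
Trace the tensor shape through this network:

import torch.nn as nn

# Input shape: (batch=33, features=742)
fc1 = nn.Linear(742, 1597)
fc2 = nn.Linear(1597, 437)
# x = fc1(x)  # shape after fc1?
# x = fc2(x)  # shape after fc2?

Input shape: (33, 742)
  -> after fc1: (33, 1597)
Output shape: (33, 437)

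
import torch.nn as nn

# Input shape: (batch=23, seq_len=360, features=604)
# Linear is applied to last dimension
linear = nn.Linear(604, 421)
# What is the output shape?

Input shape: (23, 360, 604)
Output shape: (23, 360, 421)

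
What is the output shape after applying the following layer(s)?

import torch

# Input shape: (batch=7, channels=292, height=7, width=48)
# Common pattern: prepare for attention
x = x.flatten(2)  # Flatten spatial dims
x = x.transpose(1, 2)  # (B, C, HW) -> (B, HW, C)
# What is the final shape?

Input shape: (7, 292, 7, 48)
  -> after flatten(2): (7, 292, 336)
Output shape: (7, 336, 292)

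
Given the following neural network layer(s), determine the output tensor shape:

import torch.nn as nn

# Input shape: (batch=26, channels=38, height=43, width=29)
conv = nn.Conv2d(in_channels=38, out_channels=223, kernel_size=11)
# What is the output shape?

Input shape: (26, 38, 43, 29)
Output shape: (26, 223, 33, 19)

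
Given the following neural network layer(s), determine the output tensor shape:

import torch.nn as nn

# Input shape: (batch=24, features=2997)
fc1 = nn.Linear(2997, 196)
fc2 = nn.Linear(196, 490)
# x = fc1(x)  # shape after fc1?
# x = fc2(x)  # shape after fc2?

Input shape: (24, 2997)
  -> after fc1: (24, 196)
Output shape: (24, 490)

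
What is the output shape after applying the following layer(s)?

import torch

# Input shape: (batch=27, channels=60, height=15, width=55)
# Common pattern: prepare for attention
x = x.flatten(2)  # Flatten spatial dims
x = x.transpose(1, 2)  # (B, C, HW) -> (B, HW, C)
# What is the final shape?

Input shape: (27, 60, 15, 55)
  -> after flatten(2): (27, 60, 825)
Output shape: (27, 825, 60)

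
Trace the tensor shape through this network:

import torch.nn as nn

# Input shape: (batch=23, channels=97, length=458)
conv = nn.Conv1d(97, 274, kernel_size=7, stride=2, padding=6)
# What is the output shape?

Input shape: (23, 97, 458)
Output shape: (23, 274, 232)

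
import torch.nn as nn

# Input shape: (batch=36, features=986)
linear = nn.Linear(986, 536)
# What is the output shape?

Input shape: (36, 986)
Output shape: (36, 536)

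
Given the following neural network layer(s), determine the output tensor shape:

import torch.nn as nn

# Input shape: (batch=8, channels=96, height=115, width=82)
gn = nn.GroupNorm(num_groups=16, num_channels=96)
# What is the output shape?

Input shape: (8, 96, 115, 82)
Output shape: (8, 96, 115, 82)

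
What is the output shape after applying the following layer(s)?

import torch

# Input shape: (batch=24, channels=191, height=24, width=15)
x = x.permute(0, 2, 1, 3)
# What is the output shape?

Input shape: (24, 191, 24, 15)
Output shape: (24, 24, 191, 15)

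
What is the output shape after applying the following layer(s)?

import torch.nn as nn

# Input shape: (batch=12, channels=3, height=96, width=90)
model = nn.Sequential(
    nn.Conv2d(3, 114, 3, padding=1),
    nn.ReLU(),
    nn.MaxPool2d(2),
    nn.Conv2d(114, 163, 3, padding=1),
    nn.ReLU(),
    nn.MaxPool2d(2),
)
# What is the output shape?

Input shape: (12, 3, 96, 90)
  -> after first Conv2d: (12, 114, 96, 90)
  -> after first MaxPool2d: (12, 114, 48, 45)
  -> after second Conv2d: (12, 163, 48, 45)
Output shape: (12, 163, 24, 22)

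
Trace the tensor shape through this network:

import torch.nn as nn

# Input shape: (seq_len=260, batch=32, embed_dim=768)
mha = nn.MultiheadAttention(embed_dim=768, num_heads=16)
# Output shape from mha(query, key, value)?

Input shape: (260, 32, 768)
Output shape: (260, 32, 768)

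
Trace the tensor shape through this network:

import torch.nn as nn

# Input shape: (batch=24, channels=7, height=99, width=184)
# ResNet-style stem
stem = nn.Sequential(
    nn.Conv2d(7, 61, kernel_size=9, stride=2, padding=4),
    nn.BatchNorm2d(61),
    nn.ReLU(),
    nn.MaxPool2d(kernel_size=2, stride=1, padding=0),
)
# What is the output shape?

Input shape: (24, 7, 99, 184)
  -> after Conv2d 9x9 stride=2: (24, 61, 50, 92)
Output shape: (24, 61, 49, 91)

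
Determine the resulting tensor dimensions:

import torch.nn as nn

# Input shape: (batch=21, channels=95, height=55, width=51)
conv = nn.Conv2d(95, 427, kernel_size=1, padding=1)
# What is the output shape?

Input shape: (21, 95, 55, 51)
Output shape: (21, 427, 57, 53)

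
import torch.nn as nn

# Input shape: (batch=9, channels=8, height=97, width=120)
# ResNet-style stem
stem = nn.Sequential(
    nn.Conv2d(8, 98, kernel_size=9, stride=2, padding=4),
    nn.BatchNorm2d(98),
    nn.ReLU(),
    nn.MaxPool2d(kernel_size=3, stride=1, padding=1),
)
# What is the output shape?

Input shape: (9, 8, 97, 120)
  -> after Conv2d 9x9 stride=2: (9, 98, 49, 60)
Output shape: (9, 98, 49, 60)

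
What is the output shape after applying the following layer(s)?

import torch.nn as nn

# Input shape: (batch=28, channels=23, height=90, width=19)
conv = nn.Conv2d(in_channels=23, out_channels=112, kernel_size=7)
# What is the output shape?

Input shape: (28, 23, 90, 19)
Output shape: (28, 112, 84, 13)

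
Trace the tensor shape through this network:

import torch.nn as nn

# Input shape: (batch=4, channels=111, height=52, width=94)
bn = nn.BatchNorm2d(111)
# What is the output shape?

Input shape: (4, 111, 52, 94)
Output shape: (4, 111, 52, 94)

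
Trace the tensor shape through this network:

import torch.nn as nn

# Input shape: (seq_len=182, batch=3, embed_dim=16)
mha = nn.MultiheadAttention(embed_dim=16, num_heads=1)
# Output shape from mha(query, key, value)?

Input shape: (182, 3, 16)
Output shape: (182, 3, 16)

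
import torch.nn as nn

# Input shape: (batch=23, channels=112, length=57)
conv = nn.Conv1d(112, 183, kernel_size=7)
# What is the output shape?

Input shape: (23, 112, 57)
Output shape: (23, 183, 51)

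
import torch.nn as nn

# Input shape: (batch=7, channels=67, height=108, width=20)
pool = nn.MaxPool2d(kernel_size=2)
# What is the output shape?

Input shape: (7, 67, 108, 20)
Output shape: (7, 67, 54, 10)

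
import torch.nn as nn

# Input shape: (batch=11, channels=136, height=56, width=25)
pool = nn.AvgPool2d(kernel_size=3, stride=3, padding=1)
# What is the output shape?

Input shape: (11, 136, 56, 25)
Output shape: (11, 136, 19, 9)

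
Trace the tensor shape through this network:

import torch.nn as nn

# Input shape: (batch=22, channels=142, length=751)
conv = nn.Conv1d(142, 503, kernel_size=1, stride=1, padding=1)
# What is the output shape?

Input shape: (22, 142, 751)
Output shape: (22, 503, 753)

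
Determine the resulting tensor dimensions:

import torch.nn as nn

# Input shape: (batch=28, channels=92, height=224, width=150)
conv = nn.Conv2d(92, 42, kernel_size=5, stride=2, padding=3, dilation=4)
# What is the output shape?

Input shape: (28, 92, 224, 150)
Output shape: (28, 42, 107, 70)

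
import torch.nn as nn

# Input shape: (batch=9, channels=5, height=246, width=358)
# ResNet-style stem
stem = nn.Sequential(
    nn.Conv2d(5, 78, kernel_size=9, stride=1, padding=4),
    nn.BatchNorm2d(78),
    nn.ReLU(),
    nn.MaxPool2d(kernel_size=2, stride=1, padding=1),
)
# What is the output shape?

Input shape: (9, 5, 246, 358)
  -> after Conv2d 9x9 stride=1: (9, 78, 246, 358)
Output shape: (9, 78, 247, 359)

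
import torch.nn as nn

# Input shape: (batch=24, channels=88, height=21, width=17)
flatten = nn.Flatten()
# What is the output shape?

Input shape: (24, 88, 21, 17)
Output shape: (24, 31416)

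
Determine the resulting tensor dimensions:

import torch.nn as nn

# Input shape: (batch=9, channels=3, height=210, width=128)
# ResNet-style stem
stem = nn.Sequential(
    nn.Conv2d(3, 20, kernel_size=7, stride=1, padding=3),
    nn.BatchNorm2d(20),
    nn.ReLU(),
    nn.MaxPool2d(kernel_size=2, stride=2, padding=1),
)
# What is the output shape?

Input shape: (9, 3, 210, 128)
  -> after Conv2d 7x7 stride=1: (9, 20, 210, 128)
Output shape: (9, 20, 106, 65)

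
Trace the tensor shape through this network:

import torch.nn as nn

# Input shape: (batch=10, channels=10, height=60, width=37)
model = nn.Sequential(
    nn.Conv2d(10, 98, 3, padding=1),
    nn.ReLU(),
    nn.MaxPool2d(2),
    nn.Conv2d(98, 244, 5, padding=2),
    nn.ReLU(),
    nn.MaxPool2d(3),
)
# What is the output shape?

Input shape: (10, 10, 60, 37)
  -> after first Conv2d: (10, 98, 60, 37)
  -> after first MaxPool2d: (10, 98, 30, 18)
  -> after second Conv2d: (10, 244, 30, 18)
Output shape: (10, 244, 10, 6)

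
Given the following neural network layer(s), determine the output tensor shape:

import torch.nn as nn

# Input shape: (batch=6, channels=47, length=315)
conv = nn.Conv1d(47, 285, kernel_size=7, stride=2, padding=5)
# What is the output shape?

Input shape: (6, 47, 315)
Output shape: (6, 285, 160)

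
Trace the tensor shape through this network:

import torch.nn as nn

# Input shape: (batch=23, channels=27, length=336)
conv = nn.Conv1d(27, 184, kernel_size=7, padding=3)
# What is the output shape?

Input shape: (23, 27, 336)
Output shape: (23, 184, 336)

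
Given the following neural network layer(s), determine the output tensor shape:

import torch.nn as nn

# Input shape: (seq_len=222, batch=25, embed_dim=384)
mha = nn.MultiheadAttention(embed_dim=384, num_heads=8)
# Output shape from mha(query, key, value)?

Input shape: (222, 25, 384)
Output shape: (222, 25, 384)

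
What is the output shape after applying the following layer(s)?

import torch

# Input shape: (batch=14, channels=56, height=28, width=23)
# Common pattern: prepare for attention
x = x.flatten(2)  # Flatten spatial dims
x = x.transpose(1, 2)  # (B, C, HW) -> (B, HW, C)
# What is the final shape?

Input shape: (14, 56, 28, 23)
  -> after flatten(2): (14, 56, 644)
Output shape: (14, 644, 56)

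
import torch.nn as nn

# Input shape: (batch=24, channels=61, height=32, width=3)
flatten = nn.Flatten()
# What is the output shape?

Input shape: (24, 61, 32, 3)
Output shape: (24, 5856)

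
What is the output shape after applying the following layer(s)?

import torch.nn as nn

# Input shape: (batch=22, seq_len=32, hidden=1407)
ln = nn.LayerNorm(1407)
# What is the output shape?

Input shape: (22, 32, 1407)
Output shape: (22, 32, 1407)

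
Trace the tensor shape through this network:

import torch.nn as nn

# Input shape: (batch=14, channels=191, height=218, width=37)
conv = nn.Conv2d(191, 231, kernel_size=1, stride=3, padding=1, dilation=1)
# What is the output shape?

Input shape: (14, 191, 218, 37)
Output shape: (14, 231, 74, 13)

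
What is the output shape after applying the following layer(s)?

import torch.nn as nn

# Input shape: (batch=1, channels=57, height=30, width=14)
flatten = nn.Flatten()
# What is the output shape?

Input shape: (1, 57, 30, 14)
Output shape: (1, 23940)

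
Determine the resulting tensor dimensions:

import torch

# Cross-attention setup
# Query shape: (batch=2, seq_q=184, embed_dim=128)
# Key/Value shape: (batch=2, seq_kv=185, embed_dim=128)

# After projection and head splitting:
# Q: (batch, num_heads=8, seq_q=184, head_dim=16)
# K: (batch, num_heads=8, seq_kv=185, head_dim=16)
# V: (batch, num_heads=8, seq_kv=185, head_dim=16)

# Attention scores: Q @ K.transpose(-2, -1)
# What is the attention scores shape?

Input shape: (2, 184, 128)
Output shape: (2, 8, 184, 185)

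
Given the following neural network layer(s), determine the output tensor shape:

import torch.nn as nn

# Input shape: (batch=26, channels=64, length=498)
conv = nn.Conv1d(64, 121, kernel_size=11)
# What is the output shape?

Input shape: (26, 64, 498)
Output shape: (26, 121, 488)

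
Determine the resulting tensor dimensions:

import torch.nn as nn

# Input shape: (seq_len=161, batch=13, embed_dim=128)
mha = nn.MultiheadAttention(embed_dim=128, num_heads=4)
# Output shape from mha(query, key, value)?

Input shape: (161, 13, 128)
Output shape: (161, 13, 128)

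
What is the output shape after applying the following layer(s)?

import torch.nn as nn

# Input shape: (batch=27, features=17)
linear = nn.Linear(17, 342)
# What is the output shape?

Input shape: (27, 17)
Output shape: (27, 342)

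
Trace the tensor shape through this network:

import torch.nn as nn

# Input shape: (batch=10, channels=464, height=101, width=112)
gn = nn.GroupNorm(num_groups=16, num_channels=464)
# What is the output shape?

Input shape: (10, 464, 101, 112)
Output shape: (10, 464, 101, 112)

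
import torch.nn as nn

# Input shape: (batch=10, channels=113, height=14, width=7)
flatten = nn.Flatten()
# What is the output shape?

Input shape: (10, 113, 14, 7)
Output shape: (10, 11074)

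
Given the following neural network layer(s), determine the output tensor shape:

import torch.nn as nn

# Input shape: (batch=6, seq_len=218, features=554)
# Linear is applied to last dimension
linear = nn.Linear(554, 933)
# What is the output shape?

Input shape: (6, 218, 554)
Output shape: (6, 218, 933)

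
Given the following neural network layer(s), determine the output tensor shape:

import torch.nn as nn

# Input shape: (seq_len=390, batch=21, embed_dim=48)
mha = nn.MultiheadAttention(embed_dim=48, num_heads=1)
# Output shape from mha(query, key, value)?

Input shape: (390, 21, 48)
Output shape: (390, 21, 48)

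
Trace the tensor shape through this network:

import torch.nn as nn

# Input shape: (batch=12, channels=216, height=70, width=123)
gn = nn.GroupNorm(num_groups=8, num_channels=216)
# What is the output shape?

Input shape: (12, 216, 70, 123)
Output shape: (12, 216, 70, 123)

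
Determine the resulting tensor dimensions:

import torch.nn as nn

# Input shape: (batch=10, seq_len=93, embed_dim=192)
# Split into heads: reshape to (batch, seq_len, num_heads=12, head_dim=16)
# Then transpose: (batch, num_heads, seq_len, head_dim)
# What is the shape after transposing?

Input shape: (10, 93, 192)
  -> after reshape: (10, 93, 12, 16)
Output shape: (10, 12, 93, 16)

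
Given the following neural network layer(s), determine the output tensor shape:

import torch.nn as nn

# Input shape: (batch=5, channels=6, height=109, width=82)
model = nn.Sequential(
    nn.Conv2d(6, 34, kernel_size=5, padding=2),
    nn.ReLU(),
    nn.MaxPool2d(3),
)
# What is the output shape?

Input shape: (5, 6, 109, 82)
  -> after Conv2d: (5, 34, 109, 82)
  -> after ReLU: (5, 34, 109, 82)
Output shape: (5, 34, 36, 27)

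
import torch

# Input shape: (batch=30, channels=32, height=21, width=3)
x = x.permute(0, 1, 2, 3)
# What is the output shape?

Input shape: (30, 32, 21, 3)
Output shape: (30, 32, 21, 3)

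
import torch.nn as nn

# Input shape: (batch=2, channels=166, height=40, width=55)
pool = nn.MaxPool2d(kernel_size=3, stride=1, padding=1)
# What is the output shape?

Input shape: (2, 166, 40, 55)
Output shape: (2, 166, 40, 55)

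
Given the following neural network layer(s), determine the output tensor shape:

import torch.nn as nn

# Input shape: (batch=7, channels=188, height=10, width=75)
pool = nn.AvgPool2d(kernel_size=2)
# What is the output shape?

Input shape: (7, 188, 10, 75)
Output shape: (7, 188, 5, 37)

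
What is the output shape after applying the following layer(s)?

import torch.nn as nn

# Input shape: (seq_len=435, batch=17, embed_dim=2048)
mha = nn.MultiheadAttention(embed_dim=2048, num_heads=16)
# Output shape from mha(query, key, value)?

Input shape: (435, 17, 2048)
Output shape: (435, 17, 2048)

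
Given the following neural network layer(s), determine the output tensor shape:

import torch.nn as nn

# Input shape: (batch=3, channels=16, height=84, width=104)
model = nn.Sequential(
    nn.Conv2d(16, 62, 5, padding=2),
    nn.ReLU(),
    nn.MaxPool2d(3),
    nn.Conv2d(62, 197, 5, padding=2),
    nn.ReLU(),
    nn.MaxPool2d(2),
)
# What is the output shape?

Input shape: (3, 16, 84, 104)
  -> after first Conv2d: (3, 62, 84, 104)
  -> after first MaxPool2d: (3, 62, 28, 34)
  -> after second Conv2d: (3, 197, 28, 34)
Output shape: (3, 197, 14, 17)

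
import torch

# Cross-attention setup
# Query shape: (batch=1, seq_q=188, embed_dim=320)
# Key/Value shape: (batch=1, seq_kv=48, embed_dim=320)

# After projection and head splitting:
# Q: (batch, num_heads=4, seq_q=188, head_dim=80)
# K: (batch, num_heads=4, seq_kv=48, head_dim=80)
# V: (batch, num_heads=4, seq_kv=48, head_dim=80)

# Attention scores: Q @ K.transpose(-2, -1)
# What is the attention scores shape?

Input shape: (1, 188, 320)
Output shape: (1, 4, 188, 48)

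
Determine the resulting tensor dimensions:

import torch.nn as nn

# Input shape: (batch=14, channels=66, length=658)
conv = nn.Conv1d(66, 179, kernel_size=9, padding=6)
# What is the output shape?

Input shape: (14, 66, 658)
Output shape: (14, 179, 662)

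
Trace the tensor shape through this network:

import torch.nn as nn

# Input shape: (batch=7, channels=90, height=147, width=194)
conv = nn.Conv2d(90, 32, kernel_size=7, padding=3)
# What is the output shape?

Input shape: (7, 90, 147, 194)
Output shape: (7, 32, 147, 194)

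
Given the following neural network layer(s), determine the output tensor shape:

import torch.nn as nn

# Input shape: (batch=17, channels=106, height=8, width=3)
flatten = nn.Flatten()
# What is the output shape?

Input shape: (17, 106, 8, 3)
Output shape: (17, 2544)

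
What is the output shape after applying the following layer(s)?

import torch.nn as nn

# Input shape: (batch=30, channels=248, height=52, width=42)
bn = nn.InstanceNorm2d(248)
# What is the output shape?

Input shape: (30, 248, 52, 42)
Output shape: (30, 248, 52, 42)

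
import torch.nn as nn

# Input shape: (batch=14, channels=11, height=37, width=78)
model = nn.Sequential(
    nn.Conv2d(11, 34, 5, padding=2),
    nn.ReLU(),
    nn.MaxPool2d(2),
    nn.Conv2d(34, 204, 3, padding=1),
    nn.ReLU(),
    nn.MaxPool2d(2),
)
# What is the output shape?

Input shape: (14, 11, 37, 78)
  -> after first Conv2d: (14, 34, 37, 78)
  -> after first MaxPool2d: (14, 34, 18, 39)
  -> after second Conv2d: (14, 204, 18, 39)
Output shape: (14, 204, 9, 19)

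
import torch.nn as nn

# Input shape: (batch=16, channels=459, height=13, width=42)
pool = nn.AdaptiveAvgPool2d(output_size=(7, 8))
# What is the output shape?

Input shape: (16, 459, 13, 42)
Output shape: (16, 459, 7, 8)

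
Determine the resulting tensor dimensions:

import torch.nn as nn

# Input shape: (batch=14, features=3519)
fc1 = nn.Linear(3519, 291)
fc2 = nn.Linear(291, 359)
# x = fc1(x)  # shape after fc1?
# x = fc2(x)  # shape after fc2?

Input shape: (14, 3519)
  -> after fc1: (14, 291)
Output shape: (14, 359)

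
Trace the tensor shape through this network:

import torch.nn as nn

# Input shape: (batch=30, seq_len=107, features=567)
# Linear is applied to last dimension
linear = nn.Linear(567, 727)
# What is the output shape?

Input shape: (30, 107, 567)
Output shape: (30, 107, 727)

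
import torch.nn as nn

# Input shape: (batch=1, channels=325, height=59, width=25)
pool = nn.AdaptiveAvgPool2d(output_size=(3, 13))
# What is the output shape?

Input shape: (1, 325, 59, 25)
Output shape: (1, 325, 3, 13)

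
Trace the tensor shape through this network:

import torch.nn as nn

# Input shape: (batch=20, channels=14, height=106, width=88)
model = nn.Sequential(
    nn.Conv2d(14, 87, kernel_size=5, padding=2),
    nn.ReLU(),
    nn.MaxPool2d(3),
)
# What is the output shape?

Input shape: (20, 14, 106, 88)
  -> after Conv2d: (20, 87, 106, 88)
  -> after ReLU: (20, 87, 106, 88)
Output shape: (20, 87, 35, 29)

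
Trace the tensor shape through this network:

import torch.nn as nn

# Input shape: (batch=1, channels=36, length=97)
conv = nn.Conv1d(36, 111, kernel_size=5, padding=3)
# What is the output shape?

Input shape: (1, 36, 97)
Output shape: (1, 111, 99)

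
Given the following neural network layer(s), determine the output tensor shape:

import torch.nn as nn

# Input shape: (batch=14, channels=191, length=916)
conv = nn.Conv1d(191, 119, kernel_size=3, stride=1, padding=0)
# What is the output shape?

Input shape: (14, 191, 916)
Output shape: (14, 119, 914)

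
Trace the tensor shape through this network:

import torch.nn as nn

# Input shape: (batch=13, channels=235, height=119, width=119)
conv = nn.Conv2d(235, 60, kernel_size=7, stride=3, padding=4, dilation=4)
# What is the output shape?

Input shape: (13, 235, 119, 119)
Output shape: (13, 60, 35, 35)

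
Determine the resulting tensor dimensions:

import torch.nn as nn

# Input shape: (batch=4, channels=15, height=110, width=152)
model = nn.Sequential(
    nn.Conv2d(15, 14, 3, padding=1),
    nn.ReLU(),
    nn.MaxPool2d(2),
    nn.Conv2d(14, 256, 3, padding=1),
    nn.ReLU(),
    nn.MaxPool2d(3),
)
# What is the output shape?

Input shape: (4, 15, 110, 152)
  -> after first Conv2d: (4, 14, 110, 152)
  -> after first MaxPool2d: (4, 14, 55, 76)
  -> after second Conv2d: (4, 256, 55, 76)
Output shape: (4, 256, 18, 25)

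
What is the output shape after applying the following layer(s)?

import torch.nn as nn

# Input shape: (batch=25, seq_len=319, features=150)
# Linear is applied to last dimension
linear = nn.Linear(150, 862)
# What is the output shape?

Input shape: (25, 319, 150)
Output shape: (25, 319, 862)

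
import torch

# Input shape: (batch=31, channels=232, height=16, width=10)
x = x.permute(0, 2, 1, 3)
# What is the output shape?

Input shape: (31, 232, 16, 10)
Output shape: (31, 16, 232, 10)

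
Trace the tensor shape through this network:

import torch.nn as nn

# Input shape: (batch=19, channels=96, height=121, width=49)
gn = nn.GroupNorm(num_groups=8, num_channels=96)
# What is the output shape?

Input shape: (19, 96, 121, 49)
Output shape: (19, 96, 121, 49)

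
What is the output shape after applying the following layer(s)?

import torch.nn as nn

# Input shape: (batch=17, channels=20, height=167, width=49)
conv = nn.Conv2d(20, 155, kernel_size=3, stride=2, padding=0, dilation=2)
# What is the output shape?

Input shape: (17, 20, 167, 49)
Output shape: (17, 155, 82, 23)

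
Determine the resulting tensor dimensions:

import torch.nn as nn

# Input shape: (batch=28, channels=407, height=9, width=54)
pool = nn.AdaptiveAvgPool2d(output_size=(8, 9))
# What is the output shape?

Input shape: (28, 407, 9, 54)
Output shape: (28, 407, 8, 9)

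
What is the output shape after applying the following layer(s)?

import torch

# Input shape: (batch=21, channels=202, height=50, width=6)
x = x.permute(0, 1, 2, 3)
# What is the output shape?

Input shape: (21, 202, 50, 6)
Output shape: (21, 202, 50, 6)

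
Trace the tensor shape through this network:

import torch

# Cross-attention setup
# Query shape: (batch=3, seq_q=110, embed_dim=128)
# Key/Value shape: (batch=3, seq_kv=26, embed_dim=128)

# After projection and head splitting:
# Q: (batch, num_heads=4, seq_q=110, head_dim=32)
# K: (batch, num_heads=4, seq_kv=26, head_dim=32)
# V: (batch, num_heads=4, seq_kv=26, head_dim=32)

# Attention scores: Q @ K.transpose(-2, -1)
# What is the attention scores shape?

Input shape: (3, 110, 128)
Output shape: (3, 4, 110, 26)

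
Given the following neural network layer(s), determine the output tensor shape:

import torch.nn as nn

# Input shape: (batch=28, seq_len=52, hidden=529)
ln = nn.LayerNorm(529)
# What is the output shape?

Input shape: (28, 52, 529)
Output shape: (28, 52, 529)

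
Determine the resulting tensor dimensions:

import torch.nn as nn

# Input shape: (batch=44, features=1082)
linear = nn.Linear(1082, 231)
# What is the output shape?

Input shape: (44, 1082)
Output shape: (44, 231)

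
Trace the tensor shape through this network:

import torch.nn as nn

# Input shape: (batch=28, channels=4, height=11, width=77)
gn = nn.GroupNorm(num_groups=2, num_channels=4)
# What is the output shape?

Input shape: (28, 4, 11, 77)
Output shape: (28, 4, 11, 77)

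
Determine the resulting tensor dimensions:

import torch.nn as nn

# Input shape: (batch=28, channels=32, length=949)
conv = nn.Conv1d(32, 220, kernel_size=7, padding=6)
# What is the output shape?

Input shape: (28, 32, 949)
Output shape: (28, 220, 955)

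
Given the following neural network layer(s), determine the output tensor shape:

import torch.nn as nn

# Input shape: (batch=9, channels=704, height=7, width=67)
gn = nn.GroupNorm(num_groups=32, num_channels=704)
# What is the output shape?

Input shape: (9, 704, 7, 67)
Output shape: (9, 704, 7, 67)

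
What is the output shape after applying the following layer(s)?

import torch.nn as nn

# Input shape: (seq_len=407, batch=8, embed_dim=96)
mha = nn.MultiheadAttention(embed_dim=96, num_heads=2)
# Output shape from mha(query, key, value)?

Input shape: (407, 8, 96)
Output shape: (407, 8, 96)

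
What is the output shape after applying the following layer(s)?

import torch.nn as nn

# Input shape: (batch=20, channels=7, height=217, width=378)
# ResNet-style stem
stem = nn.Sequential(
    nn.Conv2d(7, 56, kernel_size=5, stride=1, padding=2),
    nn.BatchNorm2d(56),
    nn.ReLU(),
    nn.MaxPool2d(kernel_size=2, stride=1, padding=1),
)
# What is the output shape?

Input shape: (20, 7, 217, 378)
  -> after Conv2d 5x5 stride=1: (20, 56, 217, 378)
Output shape: (20, 56, 218, 379)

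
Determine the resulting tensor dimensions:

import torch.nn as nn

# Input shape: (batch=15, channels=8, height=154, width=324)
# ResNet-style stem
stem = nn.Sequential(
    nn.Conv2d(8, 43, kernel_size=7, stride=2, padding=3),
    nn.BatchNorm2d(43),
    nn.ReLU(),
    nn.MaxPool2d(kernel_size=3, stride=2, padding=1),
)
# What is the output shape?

Input shape: (15, 8, 154, 324)
  -> after Conv2d 7x7 stride=2: (15, 43, 77, 162)
Output shape: (15, 43, 39, 81)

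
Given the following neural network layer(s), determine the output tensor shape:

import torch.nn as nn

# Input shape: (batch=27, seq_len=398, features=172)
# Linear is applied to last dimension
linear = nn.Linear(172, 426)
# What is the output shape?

Input shape: (27, 398, 172)
Output shape: (27, 398, 426)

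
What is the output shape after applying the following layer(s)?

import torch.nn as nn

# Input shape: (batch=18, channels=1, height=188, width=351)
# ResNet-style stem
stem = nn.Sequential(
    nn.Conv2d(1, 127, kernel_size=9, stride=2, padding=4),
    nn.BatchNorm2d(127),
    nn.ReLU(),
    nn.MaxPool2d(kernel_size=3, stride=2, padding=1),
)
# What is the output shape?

Input shape: (18, 1, 188, 351)
  -> after Conv2d 9x9 stride=2: (18, 127, 94, 176)
Output shape: (18, 127, 47, 88)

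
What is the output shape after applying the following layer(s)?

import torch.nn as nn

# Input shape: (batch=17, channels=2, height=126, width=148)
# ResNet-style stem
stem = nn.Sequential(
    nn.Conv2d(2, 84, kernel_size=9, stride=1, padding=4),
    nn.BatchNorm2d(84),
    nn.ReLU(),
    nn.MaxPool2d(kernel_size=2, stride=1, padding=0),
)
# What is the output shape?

Input shape: (17, 2, 126, 148)
  -> after Conv2d 9x9 stride=1: (17, 84, 126, 148)
Output shape: (17, 84, 125, 147)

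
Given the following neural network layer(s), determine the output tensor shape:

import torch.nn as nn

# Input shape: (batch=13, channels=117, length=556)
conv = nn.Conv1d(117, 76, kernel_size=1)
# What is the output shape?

Input shape: (13, 117, 556)
Output shape: (13, 76, 556)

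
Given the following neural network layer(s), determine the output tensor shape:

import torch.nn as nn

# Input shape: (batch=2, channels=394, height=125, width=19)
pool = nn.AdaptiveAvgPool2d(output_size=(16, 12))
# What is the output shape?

Input shape: (2, 394, 125, 19)
Output shape: (2, 394, 16, 12)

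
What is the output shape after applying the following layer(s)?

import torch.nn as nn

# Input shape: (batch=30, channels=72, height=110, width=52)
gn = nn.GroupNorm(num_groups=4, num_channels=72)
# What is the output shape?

Input shape: (30, 72, 110, 52)
Output shape: (30, 72, 110, 52)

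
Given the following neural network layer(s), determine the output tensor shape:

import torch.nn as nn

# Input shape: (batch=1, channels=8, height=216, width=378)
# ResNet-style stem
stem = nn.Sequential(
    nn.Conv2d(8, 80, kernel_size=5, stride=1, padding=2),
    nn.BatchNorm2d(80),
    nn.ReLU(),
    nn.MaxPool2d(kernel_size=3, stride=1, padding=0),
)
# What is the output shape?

Input shape: (1, 8, 216, 378)
  -> after Conv2d 5x5 stride=1: (1, 80, 216, 378)
Output shape: (1, 80, 214, 376)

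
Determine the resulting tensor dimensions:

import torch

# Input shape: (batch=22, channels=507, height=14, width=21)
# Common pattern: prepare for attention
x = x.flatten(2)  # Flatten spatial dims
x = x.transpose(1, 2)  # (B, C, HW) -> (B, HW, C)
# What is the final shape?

Input shape: (22, 507, 14, 21)
  -> after flatten(2): (22, 507, 294)
Output shape: (22, 294, 507)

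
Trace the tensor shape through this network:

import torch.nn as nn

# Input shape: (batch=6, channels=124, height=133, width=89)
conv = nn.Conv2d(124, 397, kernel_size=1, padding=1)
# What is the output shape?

Input shape: (6, 124, 133, 89)
Output shape: (6, 397, 135, 91)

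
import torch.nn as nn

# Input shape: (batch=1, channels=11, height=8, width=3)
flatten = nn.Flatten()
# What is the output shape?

Input shape: (1, 11, 8, 3)
Output shape: (1, 264)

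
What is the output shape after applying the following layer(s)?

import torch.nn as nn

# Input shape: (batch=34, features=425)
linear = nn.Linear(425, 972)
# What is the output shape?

Input shape: (34, 425)
Output shape: (34, 972)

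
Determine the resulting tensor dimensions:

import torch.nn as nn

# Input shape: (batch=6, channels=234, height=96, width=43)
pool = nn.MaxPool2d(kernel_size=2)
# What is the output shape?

Input shape: (6, 234, 96, 43)
Output shape: (6, 234, 48, 21)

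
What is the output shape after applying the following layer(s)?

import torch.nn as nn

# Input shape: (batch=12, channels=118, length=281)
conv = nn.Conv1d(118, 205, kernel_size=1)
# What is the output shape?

Input shape: (12, 118, 281)
Output shape: (12, 205, 281)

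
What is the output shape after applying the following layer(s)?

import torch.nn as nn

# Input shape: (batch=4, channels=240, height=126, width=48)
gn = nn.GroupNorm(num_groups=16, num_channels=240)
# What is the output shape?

Input shape: (4, 240, 126, 48)
Output shape: (4, 240, 126, 48)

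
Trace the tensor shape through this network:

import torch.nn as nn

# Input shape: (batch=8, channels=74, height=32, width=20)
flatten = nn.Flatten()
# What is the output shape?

Input shape: (8, 74, 32, 20)
Output shape: (8, 47360)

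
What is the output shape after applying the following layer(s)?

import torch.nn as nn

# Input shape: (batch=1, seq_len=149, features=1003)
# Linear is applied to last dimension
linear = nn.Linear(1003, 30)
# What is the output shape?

Input shape: (1, 149, 1003)
Output shape: (1, 149, 30)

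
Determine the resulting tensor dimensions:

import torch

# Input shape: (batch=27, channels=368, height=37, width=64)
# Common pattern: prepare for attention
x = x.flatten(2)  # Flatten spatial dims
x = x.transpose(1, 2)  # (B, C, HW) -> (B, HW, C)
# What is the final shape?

Input shape: (27, 368, 37, 64)
  -> after flatten(2): (27, 368, 2368)
Output shape: (27, 2368, 368)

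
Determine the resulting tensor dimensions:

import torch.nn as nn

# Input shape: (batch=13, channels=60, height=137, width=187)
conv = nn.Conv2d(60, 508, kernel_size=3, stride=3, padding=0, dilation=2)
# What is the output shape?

Input shape: (13, 60, 137, 187)
Output shape: (13, 508, 45, 61)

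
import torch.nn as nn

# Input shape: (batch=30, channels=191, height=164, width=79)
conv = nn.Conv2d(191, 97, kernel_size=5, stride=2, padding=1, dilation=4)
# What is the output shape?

Input shape: (30, 191, 164, 79)
Output shape: (30, 97, 75, 33)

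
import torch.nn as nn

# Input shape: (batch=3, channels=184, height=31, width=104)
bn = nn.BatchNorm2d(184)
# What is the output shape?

Input shape: (3, 184, 31, 104)
Output shape: (3, 184, 31, 104)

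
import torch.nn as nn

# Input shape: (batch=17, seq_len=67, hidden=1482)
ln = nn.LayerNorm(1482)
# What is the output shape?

Input shape: (17, 67, 1482)
Output shape: (17, 67, 1482)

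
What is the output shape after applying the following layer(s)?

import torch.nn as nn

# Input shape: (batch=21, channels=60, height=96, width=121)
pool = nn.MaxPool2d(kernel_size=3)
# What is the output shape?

Input shape: (21, 60, 96, 121)
Output shape: (21, 60, 32, 40)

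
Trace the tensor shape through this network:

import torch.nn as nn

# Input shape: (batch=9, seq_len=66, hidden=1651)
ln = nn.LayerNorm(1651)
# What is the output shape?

Input shape: (9, 66, 1651)
Output shape: (9, 66, 1651)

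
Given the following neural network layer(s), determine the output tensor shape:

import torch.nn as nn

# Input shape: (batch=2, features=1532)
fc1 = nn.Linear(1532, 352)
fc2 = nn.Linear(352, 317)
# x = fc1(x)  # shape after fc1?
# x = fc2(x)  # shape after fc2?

Input shape: (2, 1532)
  -> after fc1: (2, 352)
Output shape: (2, 317)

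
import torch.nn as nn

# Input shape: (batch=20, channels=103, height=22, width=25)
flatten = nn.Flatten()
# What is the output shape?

Input shape: (20, 103, 22, 25)
Output shape: (20, 56650)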